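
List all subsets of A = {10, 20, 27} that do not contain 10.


A subset of A that omits 10 is a subset of A \ {10}, so there are 2^(n-1) = 2^2 = 4 of them.
Subsets excluding 10: ∅, {20}, {27}, {20, 27}

Subsets excluding 10 (4 total): ∅, {20}, {27}, {20, 27}


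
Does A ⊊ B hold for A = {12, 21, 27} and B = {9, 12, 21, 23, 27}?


A ⊂ B requires: A ⊆ B AND A ≠ B.
A ⊆ B? Yes
A = B? No
A ⊂ B: Yes (A is a proper subset of B)

Yes, A ⊂ B


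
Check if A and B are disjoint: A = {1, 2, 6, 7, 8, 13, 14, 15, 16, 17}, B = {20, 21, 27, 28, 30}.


Disjoint means A ∩ B = ∅.
A ∩ B = ∅
A ∩ B = ∅, so A and B are disjoint.

Yes, A and B are disjoint


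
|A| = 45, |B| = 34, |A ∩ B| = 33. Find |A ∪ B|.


|A ∪ B| = |A| + |B| - |A ∩ B|
= 45 + 34 - 33
= 46

|A ∪ B| = 46


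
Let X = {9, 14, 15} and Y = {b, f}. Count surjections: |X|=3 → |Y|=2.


n = |X| = 3, k = |Y| = 2. Surjections via inclusion-exclusion:
S(n,k) = Σ(-1)^i × C(k,i) × (k-i)^n, i=0 to k
i=0: (-1)^0×C(2,0)×2^3 = 8
i=1: (-1)^1×C(2,1)×1^3 = -2
i=2: (-1)^2×C(2,2)×0^3 = 0
Total = 6

Number of surjections = 6


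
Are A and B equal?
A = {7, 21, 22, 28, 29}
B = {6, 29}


Two sets are equal iff they have exactly the same elements.
A = {7, 21, 22, 28, 29}
B = {6, 29}
Differences: {6, 7, 21, 22, 28}
A ≠ B

No, A ≠ B


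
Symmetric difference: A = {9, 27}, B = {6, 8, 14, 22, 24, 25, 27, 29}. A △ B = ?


A △ B = (A \ B) ∪ (B \ A) = elements in exactly one of A or B
A \ B = {9}
B \ A = {6, 8, 14, 22, 24, 25, 29}
A △ B = {6, 8, 9, 14, 22, 24, 25, 29}

A △ B = {6, 8, 9, 14, 22, 24, 25, 29}


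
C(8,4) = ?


C(n,k) = n! / (k!(n-k)!)
C(8,4) = 8! / (4!4!)
= 70

C(8,4) = 70


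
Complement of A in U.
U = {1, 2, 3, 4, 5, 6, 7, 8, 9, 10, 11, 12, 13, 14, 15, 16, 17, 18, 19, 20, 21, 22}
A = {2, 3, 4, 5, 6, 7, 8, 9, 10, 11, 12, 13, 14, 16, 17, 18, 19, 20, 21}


Aᶜ = U \ A = elements in U but not in A
U = {1, 2, 3, 4, 5, 6, 7, 8, 9, 10, 11, 12, 13, 14, 15, 16, 17, 18, 19, 20, 21, 22}
A = {2, 3, 4, 5, 6, 7, 8, 9, 10, 11, 12, 13, 14, 16, 17, 18, 19, 20, 21}
Aᶜ = {1, 15, 22}

Aᶜ = {1, 15, 22}


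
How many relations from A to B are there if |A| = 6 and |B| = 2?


A relation from A to B is any subset of A × B.
|A × B| = 6 × 2 = 12
# relations = 2^|A × B| = 2^12 = 4096

Number of relations = 4096


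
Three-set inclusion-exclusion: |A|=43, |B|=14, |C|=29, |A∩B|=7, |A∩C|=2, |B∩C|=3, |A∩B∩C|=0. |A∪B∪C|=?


|A∪B∪C| = |A|+|B|+|C| - |A∩B|-|A∩C|-|B∩C| + |A∩B∩C|
= 43+14+29 - 7-2-3 + 0
= 86 - 12 + 0
= 74

|A ∪ B ∪ C| = 74


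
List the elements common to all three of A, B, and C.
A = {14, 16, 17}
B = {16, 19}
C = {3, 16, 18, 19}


A ∩ B = {16}
(A ∩ B) ∩ C = {16}

A ∩ B ∩ C = {16}


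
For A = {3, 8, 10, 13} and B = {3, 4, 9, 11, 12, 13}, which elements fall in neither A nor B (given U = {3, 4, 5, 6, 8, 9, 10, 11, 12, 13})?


A = {3, 8, 10, 13}
B = {3, 4, 9, 11, 12, 13}
Region: in neither A nor B (given U = {3, 4, 5, 6, 8, 9, 10, 11, 12, 13})
Elements: {5, 6}

Elements in neither A nor B (given U = {3, 4, 5, 6, 8, 9, 10, 11, 12, 13}): {5, 6}


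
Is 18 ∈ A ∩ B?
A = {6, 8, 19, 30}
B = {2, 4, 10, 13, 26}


A = {6, 8, 19, 30}, B = {2, 4, 10, 13, 26}
A ∩ B = elements in both A and B
A ∩ B = ∅
Checking if 18 ∈ A ∩ B
18 is not in A ∩ B → False

18 ∉ A ∩ B


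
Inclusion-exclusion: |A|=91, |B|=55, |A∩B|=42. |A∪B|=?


|A ∪ B| = |A| + |B| - |A ∩ B|
= 91 + 55 - 42
= 104

|A ∪ B| = 104


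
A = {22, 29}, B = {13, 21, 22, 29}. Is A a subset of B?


A ⊆ B means every element of A is in B.
All elements of A are in B.
So A ⊆ B.

Yes, A ⊆ B


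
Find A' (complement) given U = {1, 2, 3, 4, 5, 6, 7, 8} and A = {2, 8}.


Aᶜ = U \ A = elements in U but not in A
U = {1, 2, 3, 4, 5, 6, 7, 8}
A = {2, 8}
Aᶜ = {1, 3, 4, 5, 6, 7}

Aᶜ = {1, 3, 4, 5, 6, 7}


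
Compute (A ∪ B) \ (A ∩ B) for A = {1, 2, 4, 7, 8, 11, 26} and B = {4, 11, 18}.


A △ B = (A \ B) ∪ (B \ A) = elements in exactly one of A or B
A \ B = {1, 2, 7, 8, 26}
B \ A = {18}
A △ B = {1, 2, 7, 8, 18, 26}

A △ B = {1, 2, 7, 8, 18, 26}


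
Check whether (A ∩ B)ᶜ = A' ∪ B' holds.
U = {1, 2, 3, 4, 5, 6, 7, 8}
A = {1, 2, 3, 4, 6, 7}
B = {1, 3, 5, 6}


LHS: A ∩ B = {1, 3, 6}
(A ∩ B)' = U \ (A ∩ B) = {2, 4, 5, 7, 8}
A' = {5, 8}, B' = {2, 4, 7, 8}
Claimed RHS: A' ∪ B' = {2, 4, 5, 7, 8}
Identity is VALID: LHS = RHS = {2, 4, 5, 7, 8} ✓

Identity is valid. (A ∩ B)' = A' ∪ B' = {2, 4, 5, 7, 8}


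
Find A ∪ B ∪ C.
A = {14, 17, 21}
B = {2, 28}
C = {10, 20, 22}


A ∪ B = {2, 14, 17, 21, 28}
(A ∪ B) ∪ C = {2, 10, 14, 17, 20, 21, 22, 28}

A ∪ B ∪ C = {2, 10, 14, 17, 20, 21, 22, 28}


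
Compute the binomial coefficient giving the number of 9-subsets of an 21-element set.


C(n,k) = n! / (k!(n-k)!)
C(21,9) = 21! / (9!12!)
= 293930

C(21,9) = 293930


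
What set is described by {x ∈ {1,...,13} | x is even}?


Checking each candidate:
Condition: even numbers in {1,...,13}
Result = {2, 4, 6, 8, 10, 12}

{2, 4, 6, 8, 10, 12}


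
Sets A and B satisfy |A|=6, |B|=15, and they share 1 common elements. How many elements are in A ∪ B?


|A ∪ B| = |A| + |B| - |A ∩ B|
= 6 + 15 - 1
= 20

|A ∪ B| = 20


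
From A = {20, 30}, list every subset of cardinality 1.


|A| = 2, so A has C(2,1) = 2 subsets of size 1.
Enumerate by choosing 1 elements from A at a time:
{20}, {30}

1-element subsets (2 total): {20}, {30}


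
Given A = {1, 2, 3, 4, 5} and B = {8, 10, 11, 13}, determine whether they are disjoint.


Disjoint means A ∩ B = ∅.
A ∩ B = ∅
A ∩ B = ∅, so A and B are disjoint.

Yes, A and B are disjoint


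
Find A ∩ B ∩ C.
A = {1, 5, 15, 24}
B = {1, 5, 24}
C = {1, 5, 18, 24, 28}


A ∩ B = {1, 5, 24}
(A ∩ B) ∩ C = {1, 5, 24}

A ∩ B ∩ C = {1, 5, 24}


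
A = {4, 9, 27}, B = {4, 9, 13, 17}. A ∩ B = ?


A ∩ B = elements in both A and B
A = {4, 9, 27}
B = {4, 9, 13, 17}
A ∩ B = {4, 9}

A ∩ B = {4, 9}


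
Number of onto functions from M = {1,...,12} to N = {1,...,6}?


n = |M| = 12, k = |N| = 6. Surjections via inclusion-exclusion:
S(n,k) = Σ(-1)^i × C(k,i) × (k-i)^n, i=0 to k
i=0: (-1)^0×C(6,0)×6^12 = 2176782336
i=1: (-1)^1×C(6,1)×5^12 = -1464843750
i=2: (-1)^2×C(6,2)×4^12 = 251658240
i=3: (-1)^3×C(6,3)×3^12 = -10628820
i=4: (-1)^4×C(6,4)×2^12 = 61440
i=5: (-1)^5×C(6,5)×1^12 = -6
i=6: (-1)^6×C(6,6)×0^12 = 0
Total = 953029440

Number of surjections = 953029440


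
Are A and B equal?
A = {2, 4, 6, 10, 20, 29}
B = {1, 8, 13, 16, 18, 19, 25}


Two sets are equal iff they have exactly the same elements.
A = {2, 4, 6, 10, 20, 29}
B = {1, 8, 13, 16, 18, 19, 25}
Differences: {1, 2, 4, 6, 8, 10, 13, 16, 18, 19, 20, 25, 29}
A ≠ B

No, A ≠ B


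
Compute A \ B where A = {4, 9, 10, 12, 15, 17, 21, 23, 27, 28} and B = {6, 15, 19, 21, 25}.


A \ B = elements in A but not in B
A = {4, 9, 10, 12, 15, 17, 21, 23, 27, 28}
B = {6, 15, 19, 21, 25}
Remove from A any elements in B
A \ B = {4, 9, 10, 12, 17, 23, 27, 28}

A \ B = {4, 9, 10, 12, 17, 23, 27, 28}


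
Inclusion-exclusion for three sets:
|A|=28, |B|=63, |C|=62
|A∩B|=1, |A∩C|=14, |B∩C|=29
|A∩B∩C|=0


|A∪B∪C| = |A|+|B|+|C| - |A∩B|-|A∩C|-|B∩C| + |A∩B∩C|
= 28+63+62 - 1-14-29 + 0
= 153 - 44 + 0
= 109

|A ∪ B ∪ C| = 109


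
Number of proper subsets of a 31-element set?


Total subsets = 2^n = 2^31 = 2147483648
Proper subsets exclude the set itself: 2^n - 1
= 2147483648 - 1
= 2147483647

Number of proper subsets = 2147483647


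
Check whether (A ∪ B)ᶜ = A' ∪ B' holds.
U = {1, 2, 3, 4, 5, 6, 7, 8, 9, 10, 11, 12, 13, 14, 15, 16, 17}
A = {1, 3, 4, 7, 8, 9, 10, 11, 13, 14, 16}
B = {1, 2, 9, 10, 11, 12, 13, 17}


LHS: A ∪ B = {1, 2, 3, 4, 7, 8, 9, 10, 11, 12, 13, 14, 16, 17}
(A ∪ B)' = U \ (A ∪ B) = {5, 6, 15}
A' = {2, 5, 6, 12, 15, 17}, B' = {3, 4, 5, 6, 7, 8, 14, 15, 16}
Claimed RHS: A' ∪ B' = {2, 3, 4, 5, 6, 7, 8, 12, 14, 15, 16, 17}
Identity is INVALID: LHS = {5, 6, 15} but the RHS claimed here equals {2, 3, 4, 5, 6, 7, 8, 12, 14, 15, 16, 17}. The correct form is (A ∪ B)' = A' ∩ B'.

Identity is invalid: (A ∪ B)' = {5, 6, 15} but A' ∪ B' = {2, 3, 4, 5, 6, 7, 8, 12, 14, 15, 16, 17}. The correct De Morgan law is (A ∪ B)' = A' ∩ B'.


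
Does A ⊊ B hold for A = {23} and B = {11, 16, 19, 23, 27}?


A ⊂ B requires: A ⊆ B AND A ≠ B.
A ⊆ B? Yes
A = B? No
A ⊂ B: Yes (A is a proper subset of B)

Yes, A ⊂ B


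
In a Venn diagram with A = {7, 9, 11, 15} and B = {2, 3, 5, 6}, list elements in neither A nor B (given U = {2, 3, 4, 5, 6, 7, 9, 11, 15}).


A = {7, 9, 11, 15}
B = {2, 3, 5, 6}
Region: in neither A nor B (given U = {2, 3, 4, 5, 6, 7, 9, 11, 15})
Elements: {4}

Elements in neither A nor B (given U = {2, 3, 4, 5, 6, 7, 9, 11, 15}): {4}


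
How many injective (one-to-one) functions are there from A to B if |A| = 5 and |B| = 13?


An injection sends each of |A| = 5 inputs to a distinct output in B.
# injections = |B|·(|B|-1)·…·(|B|-|A|+1) = 13! / (13 - 5)!
= 13 × 12 × 11 × 10 × 9
= 154440

Number of injections = 154440


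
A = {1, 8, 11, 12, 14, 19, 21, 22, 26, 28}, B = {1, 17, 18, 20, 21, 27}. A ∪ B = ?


A ∪ B = all elements in A or B (or both)
A = {1, 8, 11, 12, 14, 19, 21, 22, 26, 28}
B = {1, 17, 18, 20, 21, 27}
A ∪ B = {1, 8, 11, 12, 14, 17, 18, 19, 20, 21, 22, 26, 27, 28}

A ∪ B = {1, 8, 11, 12, 14, 17, 18, 19, 20, 21, 22, 26, 27, 28}


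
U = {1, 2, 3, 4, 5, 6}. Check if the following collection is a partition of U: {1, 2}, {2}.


A partition requires: (1) non-empty parts, (2) pairwise disjoint, (3) union = U
Parts: {1, 2}, {2}
Union of parts: {1, 2}
U = {1, 2, 3, 4, 5, 6}
All non-empty? True
Pairwise disjoint? False
Covers U? False

No, not a valid partition


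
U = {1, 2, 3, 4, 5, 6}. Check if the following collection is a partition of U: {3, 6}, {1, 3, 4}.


A partition requires: (1) non-empty parts, (2) pairwise disjoint, (3) union = U
Parts: {3, 6}, {1, 3, 4}
Union of parts: {1, 3, 4, 6}
U = {1, 2, 3, 4, 5, 6}
All non-empty? True
Pairwise disjoint? False
Covers U? False

No, not a valid partition


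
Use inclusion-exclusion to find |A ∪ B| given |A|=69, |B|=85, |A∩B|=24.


|A ∪ B| = |A| + |B| - |A ∩ B|
= 69 + 85 - 24
= 130

|A ∪ B| = 130


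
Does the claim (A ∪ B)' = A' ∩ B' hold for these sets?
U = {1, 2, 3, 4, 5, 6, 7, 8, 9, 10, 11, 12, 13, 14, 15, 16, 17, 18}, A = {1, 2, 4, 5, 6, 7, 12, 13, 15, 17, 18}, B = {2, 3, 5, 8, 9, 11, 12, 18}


LHS: A ∪ B = {1, 2, 3, 4, 5, 6, 7, 8, 9, 11, 12, 13, 15, 17, 18}
(A ∪ B)' = U \ (A ∪ B) = {10, 14, 16}
A' = {3, 8, 9, 10, 11, 14, 16}, B' = {1, 4, 6, 7, 10, 13, 14, 15, 16, 17}
Claimed RHS: A' ∩ B' = {10, 14, 16}
Identity is VALID: LHS = RHS = {10, 14, 16} ✓

Identity is valid. (A ∪ B)' = A' ∩ B' = {10, 14, 16}


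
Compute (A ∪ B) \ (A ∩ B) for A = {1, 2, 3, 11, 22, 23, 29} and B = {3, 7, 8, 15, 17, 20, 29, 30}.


A △ B = (A \ B) ∪ (B \ A) = elements in exactly one of A or B
A \ B = {1, 2, 11, 22, 23}
B \ A = {7, 8, 15, 17, 20, 30}
A △ B = {1, 2, 7, 8, 11, 15, 17, 20, 22, 23, 30}

A △ B = {1, 2, 7, 8, 11, 15, 17, 20, 22, 23, 30}


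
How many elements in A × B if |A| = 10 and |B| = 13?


|A × B| = |A| × |B|
= 10 × 13
= 130

|A × B| = 130


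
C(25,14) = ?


C(n,k) = n! / (k!(n-k)!)
C(25,14) = 25! / (14!11!)
= 4457400

C(25,14) = 4457400


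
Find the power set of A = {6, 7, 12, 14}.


|A| = 4, so |P(A)| = 2^4 = 16
Enumerate subsets by cardinality (0 to 4):
∅, {6}, {7}, {12}, {14}, {6, 7}, {6, 12}, {6, 14}, {7, 12}, {7, 14}, {12, 14}, {6, 7, 12}, {6, 7, 14}, {6, 12, 14}, {7, 12, 14}, {6, 7, 12, 14}

P(A) has 16 subsets: ∅, {6}, {7}, {12}, {14}, {6, 7}, {6, 12}, {6, 14}, {7, 12}, {7, 14}, {12, 14}, {6, 7, 12}, {6, 7, 14}, {6, 12, 14}, {7, 12, 14}, {6, 7, 12, 14}


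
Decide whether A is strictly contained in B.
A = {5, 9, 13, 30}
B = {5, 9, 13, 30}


A ⊂ B requires: A ⊆ B AND A ≠ B.
A ⊆ B? Yes
A = B? Yes
A = B, so A is not a PROPER subset.

No, A is not a proper subset of B


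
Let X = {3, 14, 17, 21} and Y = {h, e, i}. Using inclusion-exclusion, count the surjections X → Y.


n = |X| = 4, k = |Y| = 3. Surjections via inclusion-exclusion:
S(n,k) = Σ(-1)^i × C(k,i) × (k-i)^n, i=0 to k
i=0: (-1)^0×C(3,0)×3^4 = 81
i=1: (-1)^1×C(3,1)×2^4 = -48
i=2: (-1)^2×C(3,2)×1^4 = 3
i=3: (-1)^3×C(3,3)×0^4 = 0
Total = 36

Number of surjections = 36


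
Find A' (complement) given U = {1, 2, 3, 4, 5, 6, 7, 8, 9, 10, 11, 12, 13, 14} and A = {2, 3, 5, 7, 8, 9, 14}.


Aᶜ = U \ A = elements in U but not in A
U = {1, 2, 3, 4, 5, 6, 7, 8, 9, 10, 11, 12, 13, 14}
A = {2, 3, 5, 7, 8, 9, 14}
Aᶜ = {1, 4, 6, 10, 11, 12, 13}

Aᶜ = {1, 4, 6, 10, 11, 12, 13}


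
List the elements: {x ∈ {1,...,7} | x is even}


Checking each candidate:
Condition: even numbers in {1,...,7}
Result = {2, 4, 6}

{2, 4, 6}


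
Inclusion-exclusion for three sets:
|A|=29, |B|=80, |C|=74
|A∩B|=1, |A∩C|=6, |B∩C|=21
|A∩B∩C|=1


|A∪B∪C| = |A|+|B|+|C| - |A∩B|-|A∩C|-|B∩C| + |A∩B∩C|
= 29+80+74 - 1-6-21 + 1
= 183 - 28 + 1
= 156

|A ∪ B ∪ C| = 156


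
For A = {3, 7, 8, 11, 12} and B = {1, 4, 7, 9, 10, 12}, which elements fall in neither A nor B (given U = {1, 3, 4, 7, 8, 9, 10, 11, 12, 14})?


A = {3, 7, 8, 11, 12}
B = {1, 4, 7, 9, 10, 12}
Region: in neither A nor B (given U = {1, 3, 4, 7, 8, 9, 10, 11, 12, 14})
Elements: {14}

Elements in neither A nor B (given U = {1, 3, 4, 7, 8, 9, 10, 11, 12, 14}): {14}


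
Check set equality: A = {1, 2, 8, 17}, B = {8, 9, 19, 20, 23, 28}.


Two sets are equal iff they have exactly the same elements.
A = {1, 2, 8, 17}
B = {8, 9, 19, 20, 23, 28}
Differences: {1, 2, 9, 17, 19, 20, 23, 28}
A ≠ B

No, A ≠ B


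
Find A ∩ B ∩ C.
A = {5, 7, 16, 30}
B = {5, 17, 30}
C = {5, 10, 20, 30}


A ∩ B = {5, 30}
(A ∩ B) ∩ C = {5, 30}

A ∩ B ∩ C = {5, 30}


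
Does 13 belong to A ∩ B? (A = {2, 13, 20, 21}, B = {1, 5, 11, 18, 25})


A = {2, 13, 20, 21}, B = {1, 5, 11, 18, 25}
A ∩ B = elements in both A and B
A ∩ B = ∅
Checking if 13 ∈ A ∩ B
13 is not in A ∩ B → False

13 ∉ A ∩ B


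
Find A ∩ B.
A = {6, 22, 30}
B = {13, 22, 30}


A ∩ B = elements in both A and B
A = {6, 22, 30}
B = {13, 22, 30}
A ∩ B = {22, 30}

A ∩ B = {22, 30}


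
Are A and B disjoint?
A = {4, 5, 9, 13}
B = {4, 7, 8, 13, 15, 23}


Disjoint means A ∩ B = ∅.
A ∩ B = {4, 13}
A ∩ B ≠ ∅, so A and B are NOT disjoint.

No, A and B are not disjoint (A ∩ B = {4, 13})


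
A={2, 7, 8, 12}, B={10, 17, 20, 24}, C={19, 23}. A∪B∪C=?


A ∪ B = {2, 7, 8, 10, 12, 17, 20, 24}
(A ∪ B) ∪ C = {2, 7, 8, 10, 12, 17, 19, 20, 23, 24}

A ∪ B ∪ C = {2, 7, 8, 10, 12, 17, 19, 20, 23, 24}


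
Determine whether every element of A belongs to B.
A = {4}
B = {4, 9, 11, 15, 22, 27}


A ⊆ B means every element of A is in B.
All elements of A are in B.
So A ⊆ B.

Yes, A ⊆ B


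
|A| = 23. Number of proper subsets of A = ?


Total subsets = 2^n = 2^23 = 8388608
Proper subsets exclude the set itself: 2^n - 1
= 8388608 - 1
= 8388607

Number of proper subsets = 8388607


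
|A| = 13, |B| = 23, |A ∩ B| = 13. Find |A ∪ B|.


|A ∪ B| = |A| + |B| - |A ∩ B|
= 13 + 23 - 13
= 23

|A ∪ B| = 23


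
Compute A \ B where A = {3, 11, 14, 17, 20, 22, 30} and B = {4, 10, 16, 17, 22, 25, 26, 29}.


A \ B = elements in A but not in B
A = {3, 11, 14, 17, 20, 22, 30}
B = {4, 10, 16, 17, 22, 25, 26, 29}
Remove from A any elements in B
A \ B = {3, 11, 14, 20, 30}

A \ B = {3, 11, 14, 20, 30}


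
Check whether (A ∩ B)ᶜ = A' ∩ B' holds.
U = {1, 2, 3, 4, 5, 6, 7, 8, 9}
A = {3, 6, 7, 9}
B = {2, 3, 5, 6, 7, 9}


LHS: A ∩ B = {3, 6, 7, 9}
(A ∩ B)' = U \ (A ∩ B) = {1, 2, 4, 5, 8}
A' = {1, 2, 4, 5, 8}, B' = {1, 4, 8}
Claimed RHS: A' ∩ B' = {1, 4, 8}
Identity is INVALID: LHS = {1, 2, 4, 5, 8} but the RHS claimed here equals {1, 4, 8}. The correct form is (A ∩ B)' = A' ∪ B'.

Identity is invalid: (A ∩ B)' = {1, 2, 4, 5, 8} but A' ∩ B' = {1, 4, 8}. The correct De Morgan law is (A ∩ B)' = A' ∪ B'.


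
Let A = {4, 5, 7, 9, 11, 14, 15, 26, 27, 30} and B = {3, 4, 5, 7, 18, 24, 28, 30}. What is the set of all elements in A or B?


A ∪ B = all elements in A or B (or both)
A = {4, 5, 7, 9, 11, 14, 15, 26, 27, 30}
B = {3, 4, 5, 7, 18, 24, 28, 30}
A ∪ B = {3, 4, 5, 7, 9, 11, 14, 15, 18, 24, 26, 27, 28, 30}

A ∪ B = {3, 4, 5, 7, 9, 11, 14, 15, 18, 24, 26, 27, 28, 30}


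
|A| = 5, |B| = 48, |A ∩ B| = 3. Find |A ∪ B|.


|A ∪ B| = |A| + |B| - |A ∩ B|
= 5 + 48 - 3
= 50

|A ∪ B| = 50


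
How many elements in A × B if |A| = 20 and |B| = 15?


|A × B| = |A| × |B|
= 20 × 15
= 300

|A × B| = 300


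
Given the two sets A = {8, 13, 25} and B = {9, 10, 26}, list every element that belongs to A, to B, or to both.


A ∪ B = all elements in A or B (or both)
A = {8, 13, 25}
B = {9, 10, 26}
A ∪ B = {8, 9, 10, 13, 25, 26}

A ∪ B = {8, 9, 10, 13, 25, 26}


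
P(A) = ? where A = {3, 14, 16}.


|A| = 3, so |P(A)| = 2^3 = 8
Enumerate subsets by cardinality (0 to 3):
∅, {3}, {14}, {16}, {3, 14}, {3, 16}, {14, 16}, {3, 14, 16}

P(A) has 8 subsets: ∅, {3}, {14}, {16}, {3, 14}, {3, 16}, {14, 16}, {3, 14, 16}


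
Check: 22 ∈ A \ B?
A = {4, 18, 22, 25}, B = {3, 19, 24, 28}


A = {4, 18, 22, 25}, B = {3, 19, 24, 28}
A \ B = elements in A but not in B
A \ B = {4, 18, 22, 25}
Checking if 22 ∈ A \ B
22 is in A \ B → True

22 ∈ A \ B


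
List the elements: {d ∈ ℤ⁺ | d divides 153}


Checking each candidate:
Condition: positive divisors of 153
Result = {1, 3, 9, 17, 51, 153}

{1, 3, 9, 17, 51, 153}


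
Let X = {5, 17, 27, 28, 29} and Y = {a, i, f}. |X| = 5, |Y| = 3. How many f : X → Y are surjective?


n = |X| = 5, k = |Y| = 3. Surjections via inclusion-exclusion:
S(n,k) = Σ(-1)^i × C(k,i) × (k-i)^n, i=0 to k
i=0: (-1)^0×C(3,0)×3^5 = 243
i=1: (-1)^1×C(3,1)×2^5 = -96
i=2: (-1)^2×C(3,2)×1^5 = 3
i=3: (-1)^3×C(3,3)×0^5 = 0
Total = 150

Number of surjections = 150


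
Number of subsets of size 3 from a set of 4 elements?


C(n,k) = n! / (k!(n-k)!)
C(4,3) = 4! / (3!1!)
= 4

C(4,3) = 4


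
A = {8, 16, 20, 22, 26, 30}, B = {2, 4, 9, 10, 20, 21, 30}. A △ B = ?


A △ B = (A \ B) ∪ (B \ A) = elements in exactly one of A or B
A \ B = {8, 16, 22, 26}
B \ A = {2, 4, 9, 10, 21}
A △ B = {2, 4, 8, 9, 10, 16, 21, 22, 26}

A △ B = {2, 4, 8, 9, 10, 16, 21, 22, 26}


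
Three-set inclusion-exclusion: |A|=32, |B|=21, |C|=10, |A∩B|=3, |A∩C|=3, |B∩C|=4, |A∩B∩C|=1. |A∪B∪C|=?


|A∪B∪C| = |A|+|B|+|C| - |A∩B|-|A∩C|-|B∩C| + |A∩B∩C|
= 32+21+10 - 3-3-4 + 1
= 63 - 10 + 1
= 54

|A ∪ B ∪ C| = 54


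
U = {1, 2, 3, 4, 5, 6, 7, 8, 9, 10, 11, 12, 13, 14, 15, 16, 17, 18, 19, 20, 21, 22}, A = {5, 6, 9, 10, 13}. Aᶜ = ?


Aᶜ = U \ A = elements in U but not in A
U = {1, 2, 3, 4, 5, 6, 7, 8, 9, 10, 11, 12, 13, 14, 15, 16, 17, 18, 19, 20, 21, 22}
A = {5, 6, 9, 10, 13}
Aᶜ = {1, 2, 3, 4, 7, 8, 11, 12, 14, 15, 16, 17, 18, 19, 20, 21, 22}

Aᶜ = {1, 2, 3, 4, 7, 8, 11, 12, 14, 15, 16, 17, 18, 19, 20, 21, 22}


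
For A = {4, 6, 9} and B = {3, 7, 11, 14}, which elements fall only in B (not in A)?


A = {4, 6, 9}
B = {3, 7, 11, 14}
Region: only in B (not in A)
Elements: {3, 7, 11, 14}

Elements only in B (not in A): {3, 7, 11, 14}


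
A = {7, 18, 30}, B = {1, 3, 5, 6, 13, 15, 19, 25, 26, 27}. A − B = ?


A \ B = elements in A but not in B
A = {7, 18, 30}
B = {1, 3, 5, 6, 13, 15, 19, 25, 26, 27}
Remove from A any elements in B
A \ B = {7, 18, 30}

A \ B = {7, 18, 30}


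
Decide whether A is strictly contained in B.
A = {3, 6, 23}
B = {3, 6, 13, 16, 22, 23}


A ⊂ B requires: A ⊆ B AND A ≠ B.
A ⊆ B? Yes
A = B? No
A ⊂ B: Yes (A is a proper subset of B)

Yes, A ⊂ B


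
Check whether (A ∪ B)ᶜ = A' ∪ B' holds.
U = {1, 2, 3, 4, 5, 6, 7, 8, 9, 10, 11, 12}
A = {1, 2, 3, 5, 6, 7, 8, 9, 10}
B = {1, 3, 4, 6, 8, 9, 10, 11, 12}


LHS: A ∪ B = {1, 2, 3, 4, 5, 6, 7, 8, 9, 10, 11, 12}
(A ∪ B)' = U \ (A ∪ B) = ∅
A' = {4, 11, 12}, B' = {2, 5, 7}
Claimed RHS: A' ∪ B' = {2, 4, 5, 7, 11, 12}
Identity is INVALID: LHS = ∅ but the RHS claimed here equals {2, 4, 5, 7, 11, 12}. The correct form is (A ∪ B)' = A' ∩ B'.

Identity is invalid: (A ∪ B)' = ∅ but A' ∪ B' = {2, 4, 5, 7, 11, 12}. The correct De Morgan law is (A ∪ B)' = A' ∩ B'.


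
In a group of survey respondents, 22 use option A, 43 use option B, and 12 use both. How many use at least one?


|A ∪ B| = |A| + |B| - |A ∩ B|
= 22 + 43 - 12
= 53

|A ∪ B| = 53


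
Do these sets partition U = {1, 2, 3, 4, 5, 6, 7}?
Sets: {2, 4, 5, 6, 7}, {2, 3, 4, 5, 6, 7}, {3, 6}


A partition requires: (1) non-empty parts, (2) pairwise disjoint, (3) union = U
Parts: {2, 4, 5, 6, 7}, {2, 3, 4, 5, 6, 7}, {3, 6}
Union of parts: {2, 3, 4, 5, 6, 7}
U = {1, 2, 3, 4, 5, 6, 7}
All non-empty? True
Pairwise disjoint? False
Covers U? False

No, not a valid partition


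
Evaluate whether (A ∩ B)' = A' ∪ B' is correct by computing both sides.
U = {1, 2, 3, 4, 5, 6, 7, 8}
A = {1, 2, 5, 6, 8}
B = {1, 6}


LHS: A ∩ B = {1, 6}
(A ∩ B)' = U \ (A ∩ B) = {2, 3, 4, 5, 7, 8}
A' = {3, 4, 7}, B' = {2, 3, 4, 5, 7, 8}
Claimed RHS: A' ∪ B' = {2, 3, 4, 5, 7, 8}
Identity is VALID: LHS = RHS = {2, 3, 4, 5, 7, 8} ✓

Identity is valid. (A ∩ B)' = A' ∪ B' = {2, 3, 4, 5, 7, 8}


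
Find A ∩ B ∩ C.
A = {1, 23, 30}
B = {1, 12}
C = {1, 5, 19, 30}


A ∩ B = {1}
(A ∩ B) ∩ C = {1}

A ∩ B ∩ C = {1}


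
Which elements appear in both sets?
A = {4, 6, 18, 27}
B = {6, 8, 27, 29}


A ∩ B = elements in both A and B
A = {4, 6, 18, 27}
B = {6, 8, 27, 29}
A ∩ B = {6, 27}

A ∩ B = {6, 27}


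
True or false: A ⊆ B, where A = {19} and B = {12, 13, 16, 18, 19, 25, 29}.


A ⊆ B means every element of A is in B.
All elements of A are in B.
So A ⊆ B.

Yes, A ⊆ B


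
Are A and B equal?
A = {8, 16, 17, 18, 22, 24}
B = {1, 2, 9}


Two sets are equal iff they have exactly the same elements.
A = {8, 16, 17, 18, 22, 24}
B = {1, 2, 9}
Differences: {1, 2, 8, 9, 16, 17, 18, 22, 24}
A ≠ B

No, A ≠ B


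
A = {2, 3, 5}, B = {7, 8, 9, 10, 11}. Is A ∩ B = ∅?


Disjoint means A ∩ B = ∅.
A ∩ B = ∅
A ∩ B = ∅, so A and B are disjoint.

Yes, A and B are disjoint


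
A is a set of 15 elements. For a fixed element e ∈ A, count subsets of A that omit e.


Subsets of A avoiding e are subsets of A \ {e}, which has 14 elements.
Count = 2^(n-1) = 2^14
= 16384

Number of subsets avoiding e = 16384


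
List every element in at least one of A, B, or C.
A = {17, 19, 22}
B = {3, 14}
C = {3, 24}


A ∪ B = {3, 14, 17, 19, 22}
(A ∪ B) ∪ C = {3, 14, 17, 19, 22, 24}

A ∪ B ∪ C = {3, 14, 17, 19, 22, 24}


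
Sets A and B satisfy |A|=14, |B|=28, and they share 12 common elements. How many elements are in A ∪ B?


|A ∪ B| = |A| + |B| - |A ∩ B|
= 14 + 28 - 12
= 30

|A ∪ B| = 30


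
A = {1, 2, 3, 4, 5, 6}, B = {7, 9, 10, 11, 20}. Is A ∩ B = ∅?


Disjoint means A ∩ B = ∅.
A ∩ B = ∅
A ∩ B = ∅, so A and B are disjoint.

Yes, A and B are disjoint


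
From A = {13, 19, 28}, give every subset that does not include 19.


A subset of A that omits 19 is a subset of A \ {19}, so there are 2^(n-1) = 2^2 = 4 of them.
Subsets excluding 19: ∅, {13}, {28}, {13, 28}

Subsets excluding 19 (4 total): ∅, {13}, {28}, {13, 28}


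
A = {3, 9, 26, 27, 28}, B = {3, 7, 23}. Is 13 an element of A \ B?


A = {3, 9, 26, 27, 28}, B = {3, 7, 23}
A \ B = elements in A but not in B
A \ B = {9, 26, 27, 28}
Checking if 13 ∈ A \ B
13 is not in A \ B → False

13 ∉ A \ B


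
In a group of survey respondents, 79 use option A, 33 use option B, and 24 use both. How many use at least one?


|A ∪ B| = |A| + |B| - |A ∩ B|
= 79 + 33 - 24
= 88

|A ∪ B| = 88


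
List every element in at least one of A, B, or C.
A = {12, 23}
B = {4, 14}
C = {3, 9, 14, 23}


A ∪ B = {4, 12, 14, 23}
(A ∪ B) ∪ C = {3, 4, 9, 12, 14, 23}

A ∪ B ∪ C = {3, 4, 9, 12, 14, 23}


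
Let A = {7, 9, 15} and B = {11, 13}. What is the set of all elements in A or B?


A ∪ B = all elements in A or B (or both)
A = {7, 9, 15}
B = {11, 13}
A ∪ B = {7, 9, 11, 13, 15}

A ∪ B = {7, 9, 11, 13, 15}


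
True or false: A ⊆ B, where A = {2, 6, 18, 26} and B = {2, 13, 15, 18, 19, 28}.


A ⊆ B means every element of A is in B.
Elements in A not in B: {6, 26}
So A ⊄ B.

No, A ⊄ B


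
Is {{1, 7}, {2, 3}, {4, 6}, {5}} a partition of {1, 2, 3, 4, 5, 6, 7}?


A partition requires: (1) non-empty parts, (2) pairwise disjoint, (3) union = U
Parts: {1, 7}, {2, 3}, {4, 6}, {5}
Union of parts: {1, 2, 3, 4, 5, 6, 7}
U = {1, 2, 3, 4, 5, 6, 7}
All non-empty? True
Pairwise disjoint? True
Covers U? True

Yes, valid partition


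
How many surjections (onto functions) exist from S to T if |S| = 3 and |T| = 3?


n = |S| = 3, k = |T| = 3. Surjections via inclusion-exclusion:
S(n,k) = Σ(-1)^i × C(k,i) × (k-i)^n, i=0 to k
i=0: (-1)^0×C(3,0)×3^3 = 27
i=1: (-1)^1×C(3,1)×2^3 = -24
i=2: (-1)^2×C(3,2)×1^3 = 3
i=3: (-1)^3×C(3,3)×0^3 = 0
Total = 6

Number of surjections = 6


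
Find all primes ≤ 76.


Checking each candidate:
Condition: primes ≤ 76
Result = {2, 3, 5, 7, 11, 13, 17, 19, 23, 29, 31, 37, 41, 43, 47, 53, 59, 61, 67, 71, 73}

{2, 3, 5, 7, 11, 13, 17, 19, 23, 29, 31, 37, 41, 43, 47, 53, 59, 61, 67, 71, 73}


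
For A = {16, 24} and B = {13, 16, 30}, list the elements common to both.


A ∩ B = elements in both A and B
A = {16, 24}
B = {13, 16, 30}
A ∩ B = {16}

A ∩ B = {16}


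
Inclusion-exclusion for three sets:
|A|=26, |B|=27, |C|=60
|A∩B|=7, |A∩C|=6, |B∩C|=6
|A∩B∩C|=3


|A∪B∪C| = |A|+|B|+|C| - |A∩B|-|A∩C|-|B∩C| + |A∩B∩C|
= 26+27+60 - 7-6-6 + 3
= 113 - 19 + 3
= 97

|A ∪ B ∪ C| = 97


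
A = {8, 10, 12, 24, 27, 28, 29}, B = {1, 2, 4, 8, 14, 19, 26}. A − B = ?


A \ B = elements in A but not in B
A = {8, 10, 12, 24, 27, 28, 29}
B = {1, 2, 4, 8, 14, 19, 26}
Remove from A any elements in B
A \ B = {10, 12, 24, 27, 28, 29}

A \ B = {10, 12, 24, 27, 28, 29}


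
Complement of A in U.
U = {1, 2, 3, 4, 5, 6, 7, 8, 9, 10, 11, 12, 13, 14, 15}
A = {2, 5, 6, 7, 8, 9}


Aᶜ = U \ A = elements in U but not in A
U = {1, 2, 3, 4, 5, 6, 7, 8, 9, 10, 11, 12, 13, 14, 15}
A = {2, 5, 6, 7, 8, 9}
Aᶜ = {1, 3, 4, 10, 11, 12, 13, 14, 15}

Aᶜ = {1, 3, 4, 10, 11, 12, 13, 14, 15}


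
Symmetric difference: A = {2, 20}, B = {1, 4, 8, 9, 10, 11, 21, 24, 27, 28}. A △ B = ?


A △ B = (A \ B) ∪ (B \ A) = elements in exactly one of A or B
A \ B = {2, 20}
B \ A = {1, 4, 8, 9, 10, 11, 21, 24, 27, 28}
A △ B = {1, 2, 4, 8, 9, 10, 11, 20, 21, 24, 27, 28}

A △ B = {1, 2, 4, 8, 9, 10, 11, 20, 21, 24, 27, 28}


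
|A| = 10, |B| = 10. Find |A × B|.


|A × B| = |A| × |B|
= 10 × 10
= 100

|A × B| = 100


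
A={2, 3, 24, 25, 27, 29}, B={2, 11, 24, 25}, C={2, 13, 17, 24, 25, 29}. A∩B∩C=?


A ∩ B = {2, 24, 25}
(A ∩ B) ∩ C = {2, 24, 25}

A ∩ B ∩ C = {2, 24, 25}


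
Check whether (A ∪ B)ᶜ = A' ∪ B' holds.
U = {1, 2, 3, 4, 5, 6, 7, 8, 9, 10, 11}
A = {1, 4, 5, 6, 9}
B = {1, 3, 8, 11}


LHS: A ∪ B = {1, 3, 4, 5, 6, 8, 9, 11}
(A ∪ B)' = U \ (A ∪ B) = {2, 7, 10}
A' = {2, 3, 7, 8, 10, 11}, B' = {2, 4, 5, 6, 7, 9, 10}
Claimed RHS: A' ∪ B' = {2, 3, 4, 5, 6, 7, 8, 9, 10, 11}
Identity is INVALID: LHS = {2, 7, 10} but the RHS claimed here equals {2, 3, 4, 5, 6, 7, 8, 9, 10, 11}. The correct form is (A ∪ B)' = A' ∩ B'.

Identity is invalid: (A ∪ B)' = {2, 7, 10} but A' ∪ B' = {2, 3, 4, 5, 6, 7, 8, 9, 10, 11}. The correct De Morgan law is (A ∪ B)' = A' ∩ B'.


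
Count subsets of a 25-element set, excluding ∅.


Total subsets = 2^n = 2^25 = 33554432
Non-empty subsets exclude the empty set: 2^n - 1
= 33554432 - 1
= 33554431

Number of non-empty subsets = 33554431


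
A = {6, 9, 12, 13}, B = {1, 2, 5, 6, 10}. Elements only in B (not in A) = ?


A = {6, 9, 12, 13}
B = {1, 2, 5, 6, 10}
Region: only in B (not in A)
Elements: {1, 2, 5, 10}

Elements only in B (not in A): {1, 2, 5, 10}


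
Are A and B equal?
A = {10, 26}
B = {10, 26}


Two sets are equal iff they have exactly the same elements.
A = {10, 26}
B = {10, 26}
Same elements → A = B

Yes, A = B


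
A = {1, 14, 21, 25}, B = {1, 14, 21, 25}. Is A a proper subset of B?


A ⊂ B requires: A ⊆ B AND A ≠ B.
A ⊆ B? Yes
A = B? Yes
A = B, so A is not a PROPER subset.

No, A is not a proper subset of B


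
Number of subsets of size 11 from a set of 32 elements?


C(n,k) = n! / (k!(n-k)!)
C(32,11) = 32! / (11!21!)
= 129024480

C(32,11) = 129024480


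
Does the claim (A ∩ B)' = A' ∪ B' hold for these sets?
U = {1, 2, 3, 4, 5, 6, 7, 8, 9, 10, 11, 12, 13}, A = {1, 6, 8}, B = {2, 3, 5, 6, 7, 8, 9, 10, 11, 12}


LHS: A ∩ B = {6, 8}
(A ∩ B)' = U \ (A ∩ B) = {1, 2, 3, 4, 5, 7, 9, 10, 11, 12, 13}
A' = {2, 3, 4, 5, 7, 9, 10, 11, 12, 13}, B' = {1, 4, 13}
Claimed RHS: A' ∪ B' = {1, 2, 3, 4, 5, 7, 9, 10, 11, 12, 13}
Identity is VALID: LHS = RHS = {1, 2, 3, 4, 5, 7, 9, 10, 11, 12, 13} ✓

Identity is valid. (A ∩ B)' = A' ∪ B' = {1, 2, 3, 4, 5, 7, 9, 10, 11, 12, 13}


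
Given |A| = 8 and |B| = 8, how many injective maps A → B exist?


An injection sends each of |A| = 8 inputs to a distinct output in B.
# injections = |B|·(|B|-1)·…·(|B|-|A|+1) = 8! / (8 - 8)!
= 8 × 7 × 6 × 5 × 4 × 3 × 2 × 1
= 40320

Number of injections = 40320


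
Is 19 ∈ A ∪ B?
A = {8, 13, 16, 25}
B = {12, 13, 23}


A = {8, 13, 16, 25}, B = {12, 13, 23}
A ∪ B = all elements in A or B
A ∪ B = {8, 12, 13, 16, 23, 25}
Checking if 19 ∈ A ∪ B
19 is not in A ∪ B → False

19 ∉ A ∪ B


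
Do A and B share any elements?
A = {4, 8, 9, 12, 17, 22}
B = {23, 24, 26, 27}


Disjoint means A ∩ B = ∅.
A ∩ B = ∅
A ∩ B = ∅, so A and B are disjoint.

No — A and B share no elements (A ∩ B = ∅), so they are disjoint


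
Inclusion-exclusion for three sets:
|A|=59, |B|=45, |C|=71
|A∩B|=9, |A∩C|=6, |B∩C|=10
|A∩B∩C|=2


|A∪B∪C| = |A|+|B|+|C| - |A∩B|-|A∩C|-|B∩C| + |A∩B∩C|
= 59+45+71 - 9-6-10 + 2
= 175 - 25 + 2
= 152

|A ∪ B ∪ C| = 152


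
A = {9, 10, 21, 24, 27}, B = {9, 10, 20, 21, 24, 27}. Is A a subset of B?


A ⊆ B means every element of A is in B.
All elements of A are in B.
So A ⊆ B.

Yes, A ⊆ B


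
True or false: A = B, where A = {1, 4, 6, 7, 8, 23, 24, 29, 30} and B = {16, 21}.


Two sets are equal iff they have exactly the same elements.
A = {1, 4, 6, 7, 8, 23, 24, 29, 30}
B = {16, 21}
Differences: {1, 4, 6, 7, 8, 16, 21, 23, 24, 29, 30}
A ≠ B

No, A ≠ B


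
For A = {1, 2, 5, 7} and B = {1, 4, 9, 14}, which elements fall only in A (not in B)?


A = {1, 2, 5, 7}
B = {1, 4, 9, 14}
Region: only in A (not in B)
Elements: {2, 5, 7}

Elements only in A (not in B): {2, 5, 7}


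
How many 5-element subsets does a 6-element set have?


C(n,k) = n! / (k!(n-k)!)
C(6,5) = 6! / (5!1!)
= 6

C(6,5) = 6


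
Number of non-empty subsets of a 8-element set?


Total subsets = 2^n = 2^8 = 256
Non-empty subsets exclude the empty set: 2^n - 1
= 256 - 1
= 255

Number of non-empty subsets = 255


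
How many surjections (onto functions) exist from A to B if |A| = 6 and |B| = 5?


n = |A| = 6, k = |B| = 5. Surjections via inclusion-exclusion:
S(n,k) = Σ(-1)^i × C(k,i) × (k-i)^n, i=0 to k
i=0: (-1)^0×C(5,0)×5^6 = 15625
i=1: (-1)^1×C(5,1)×4^6 = -20480
i=2: (-1)^2×C(5,2)×3^6 = 7290
i=3: (-1)^3×C(5,3)×2^6 = -640
i=4: (-1)^4×C(5,4)×1^6 = 5
i=5: (-1)^5×C(5,5)×0^6 = 0
Total = 1800

Number of surjections = 1800


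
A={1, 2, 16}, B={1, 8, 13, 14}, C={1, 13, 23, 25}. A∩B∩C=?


A ∩ B = {1}
(A ∩ B) ∩ C = {1}

A ∩ B ∩ C = {1}


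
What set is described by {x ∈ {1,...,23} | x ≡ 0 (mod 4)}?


Checking each candidate:
Condition: x in {1,...,23} with x ≡ 0 (mod 4)
Result = {4, 8, 12, 16, 20}

{4, 8, 12, 16, 20}


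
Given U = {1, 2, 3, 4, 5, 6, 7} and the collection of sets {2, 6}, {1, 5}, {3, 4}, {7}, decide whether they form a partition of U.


A partition requires: (1) non-empty parts, (2) pairwise disjoint, (3) union = U
Parts: {2, 6}, {1, 5}, {3, 4}, {7}
Union of parts: {1, 2, 3, 4, 5, 6, 7}
U = {1, 2, 3, 4, 5, 6, 7}
All non-empty? True
Pairwise disjoint? True
Covers U? True

Yes, valid partition


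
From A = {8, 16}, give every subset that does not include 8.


A subset of A that omits 8 is a subset of A \ {8}, so there are 2^(n-1) = 2^1 = 2 of them.
Subsets excluding 8: ∅, {16}

Subsets excluding 8 (2 total): ∅, {16}


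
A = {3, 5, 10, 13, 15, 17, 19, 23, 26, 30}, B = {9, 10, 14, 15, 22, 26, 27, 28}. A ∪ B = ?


A ∪ B = all elements in A or B (or both)
A = {3, 5, 10, 13, 15, 17, 19, 23, 26, 30}
B = {9, 10, 14, 15, 22, 26, 27, 28}
A ∪ B = {3, 5, 9, 10, 13, 14, 15, 17, 19, 22, 23, 26, 27, 28, 30}

A ∪ B = {3, 5, 9, 10, 13, 14, 15, 17, 19, 22, 23, 26, 27, 28, 30}


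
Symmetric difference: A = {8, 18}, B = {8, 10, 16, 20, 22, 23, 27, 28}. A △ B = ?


A △ B = (A \ B) ∪ (B \ A) = elements in exactly one of A or B
A \ B = {18}
B \ A = {10, 16, 20, 22, 23, 27, 28}
A △ B = {10, 16, 18, 20, 22, 23, 27, 28}

A △ B = {10, 16, 18, 20, 22, 23, 27, 28}


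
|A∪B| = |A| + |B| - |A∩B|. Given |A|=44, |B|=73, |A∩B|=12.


|A ∪ B| = |A| + |B| - |A ∩ B|
= 44 + 73 - 12
= 105

|A ∪ B| = 105


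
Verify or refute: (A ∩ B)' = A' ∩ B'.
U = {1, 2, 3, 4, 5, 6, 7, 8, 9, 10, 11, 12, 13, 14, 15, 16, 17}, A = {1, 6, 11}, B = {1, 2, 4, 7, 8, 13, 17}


LHS: A ∩ B = {1}
(A ∩ B)' = U \ (A ∩ B) = {2, 3, 4, 5, 6, 7, 8, 9, 10, 11, 12, 13, 14, 15, 16, 17}
A' = {2, 3, 4, 5, 7, 8, 9, 10, 12, 13, 14, 15, 16, 17}, B' = {3, 5, 6, 9, 10, 11, 12, 14, 15, 16}
Claimed RHS: A' ∩ B' = {3, 5, 9, 10, 12, 14, 15, 16}
Identity is INVALID: LHS = {2, 3, 4, 5, 6, 7, 8, 9, 10, 11, 12, 13, 14, 15, 16, 17} but the RHS claimed here equals {3, 5, 9, 10, 12, 14, 15, 16}. The correct form is (A ∩ B)' = A' ∪ B'.

Identity is invalid: (A ∩ B)' = {2, 3, 4, 5, 6, 7, 8, 9, 10, 11, 12, 13, 14, 15, 16, 17} but A' ∩ B' = {3, 5, 9, 10, 12, 14, 15, 16}. The correct De Morgan law is (A ∩ B)' = A' ∪ B'.


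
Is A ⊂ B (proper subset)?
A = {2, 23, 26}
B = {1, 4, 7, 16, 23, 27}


A ⊂ B requires: A ⊆ B AND A ≠ B.
A ⊆ B? No
A ⊄ B, so A is not a proper subset.

No, A is not a proper subset of B


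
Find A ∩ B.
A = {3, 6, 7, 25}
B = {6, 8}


A ∩ B = elements in both A and B
A = {3, 6, 7, 25}
B = {6, 8}
A ∩ B = {6}

A ∩ B = {6}


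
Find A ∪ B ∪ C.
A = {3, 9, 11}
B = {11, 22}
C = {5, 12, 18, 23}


A ∪ B = {3, 9, 11, 22}
(A ∪ B) ∪ C = {3, 5, 9, 11, 12, 18, 22, 23}

A ∪ B ∪ C = {3, 5, 9, 11, 12, 18, 22, 23}


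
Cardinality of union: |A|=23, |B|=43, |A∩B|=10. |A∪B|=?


|A ∪ B| = |A| + |B| - |A ∩ B|
= 23 + 43 - 10
= 56

|A ∪ B| = 56


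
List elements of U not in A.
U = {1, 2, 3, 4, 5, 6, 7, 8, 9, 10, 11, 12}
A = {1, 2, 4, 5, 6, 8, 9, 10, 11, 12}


Aᶜ = U \ A = elements in U but not in A
U = {1, 2, 3, 4, 5, 6, 7, 8, 9, 10, 11, 12}
A = {1, 2, 4, 5, 6, 8, 9, 10, 11, 12}
Aᶜ = {3, 7}

Aᶜ = {3, 7}


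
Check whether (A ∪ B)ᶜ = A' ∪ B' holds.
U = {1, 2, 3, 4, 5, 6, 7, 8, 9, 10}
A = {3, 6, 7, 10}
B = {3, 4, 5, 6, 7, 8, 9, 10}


LHS: A ∪ B = {3, 4, 5, 6, 7, 8, 9, 10}
(A ∪ B)' = U \ (A ∪ B) = {1, 2}
A' = {1, 2, 4, 5, 8, 9}, B' = {1, 2}
Claimed RHS: A' ∪ B' = {1, 2, 4, 5, 8, 9}
Identity is INVALID: LHS = {1, 2} but the RHS claimed here equals {1, 2, 4, 5, 8, 9}. The correct form is (A ∪ B)' = A' ∩ B'.

Identity is invalid: (A ∪ B)' = {1, 2} but A' ∪ B' = {1, 2, 4, 5, 8, 9}. The correct De Morgan law is (A ∪ B)' = A' ∩ B'.


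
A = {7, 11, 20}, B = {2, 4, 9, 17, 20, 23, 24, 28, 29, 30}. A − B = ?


A \ B = elements in A but not in B
A = {7, 11, 20}
B = {2, 4, 9, 17, 20, 23, 24, 28, 29, 30}
Remove from A any elements in B
A \ B = {7, 11}

A \ B = {7, 11}


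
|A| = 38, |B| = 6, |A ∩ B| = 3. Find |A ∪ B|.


|A ∪ B| = |A| + |B| - |A ∩ B|
= 38 + 6 - 3
= 41

|A ∪ B| = 41


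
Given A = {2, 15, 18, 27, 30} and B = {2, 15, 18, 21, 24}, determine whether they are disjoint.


Disjoint means A ∩ B = ∅.
A ∩ B = {2, 15, 18}
A ∩ B ≠ ∅, so A and B are NOT disjoint.

No, A and B are not disjoint (A ∩ B = {2, 15, 18})


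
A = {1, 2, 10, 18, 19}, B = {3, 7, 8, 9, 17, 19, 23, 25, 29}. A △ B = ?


A △ B = (A \ B) ∪ (B \ A) = elements in exactly one of A or B
A \ B = {1, 2, 10, 18}
B \ A = {3, 7, 8, 9, 17, 23, 25, 29}
A △ B = {1, 2, 3, 7, 8, 9, 10, 17, 18, 23, 25, 29}

A △ B = {1, 2, 3, 7, 8, 9, 10, 17, 18, 23, 25, 29}


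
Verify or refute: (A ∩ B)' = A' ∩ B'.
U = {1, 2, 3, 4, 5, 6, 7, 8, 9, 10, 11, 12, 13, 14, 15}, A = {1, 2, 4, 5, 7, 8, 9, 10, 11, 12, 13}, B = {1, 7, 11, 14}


LHS: A ∩ B = {1, 7, 11}
(A ∩ B)' = U \ (A ∩ B) = {2, 3, 4, 5, 6, 8, 9, 10, 12, 13, 14, 15}
A' = {3, 6, 14, 15}, B' = {2, 3, 4, 5, 6, 8, 9, 10, 12, 13, 15}
Claimed RHS: A' ∩ B' = {3, 6, 15}
Identity is INVALID: LHS = {2, 3, 4, 5, 6, 8, 9, 10, 12, 13, 14, 15} but the RHS claimed here equals {3, 6, 15}. The correct form is (A ∩ B)' = A' ∪ B'.

Identity is invalid: (A ∩ B)' = {2, 3, 4, 5, 6, 8, 9, 10, 12, 13, 14, 15} but A' ∩ B' = {3, 6, 15}. The correct De Morgan law is (A ∩ B)' = A' ∪ B'.


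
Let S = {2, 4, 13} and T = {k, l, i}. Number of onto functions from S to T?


n = |S| = 3, k = |T| = 3. Surjections via inclusion-exclusion:
S(n,k) = Σ(-1)^i × C(k,i) × (k-i)^n, i=0 to k
i=0: (-1)^0×C(3,0)×3^3 = 27
i=1: (-1)^1×C(3,1)×2^3 = -24
i=2: (-1)^2×C(3,2)×1^3 = 3
i=3: (-1)^3×C(3,3)×0^3 = 0
Total = 6

Number of surjections = 6


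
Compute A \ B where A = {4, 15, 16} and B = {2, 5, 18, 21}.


A \ B = elements in A but not in B
A = {4, 15, 16}
B = {2, 5, 18, 21}
Remove from A any elements in B
A \ B = {4, 15, 16}

A \ B = {4, 15, 16}


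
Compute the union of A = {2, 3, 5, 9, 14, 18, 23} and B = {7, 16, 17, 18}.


A ∪ B = all elements in A or B (or both)
A = {2, 3, 5, 9, 14, 18, 23}
B = {7, 16, 17, 18}
A ∪ B = {2, 3, 5, 7, 9, 14, 16, 17, 18, 23}

A ∪ B = {2, 3, 5, 7, 9, 14, 16, 17, 18, 23}


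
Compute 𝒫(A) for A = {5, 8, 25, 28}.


|A| = 4, so |P(A)| = 2^4 = 16
Enumerate subsets by cardinality (0 to 4):
∅, {5}, {8}, {25}, {28}, {5, 8}, {5, 25}, {5, 28}, {8, 25}, {8, 28}, {25, 28}, {5, 8, 25}, {5, 8, 28}, {5, 25, 28}, {8, 25, 28}, {5, 8, 25, 28}

P(A) has 16 subsets: ∅, {5}, {8}, {25}, {28}, {5, 8}, {5, 25}, {5, 28}, {8, 25}, {8, 28}, {25, 28}, {5, 8, 25}, {5, 8, 28}, {5, 25, 28}, {8, 25, 28}, {5, 8, 25, 28}


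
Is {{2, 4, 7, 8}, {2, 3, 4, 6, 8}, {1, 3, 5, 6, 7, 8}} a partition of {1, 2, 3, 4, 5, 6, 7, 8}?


A partition requires: (1) non-empty parts, (2) pairwise disjoint, (3) union = U
Parts: {2, 4, 7, 8}, {2, 3, 4, 6, 8}, {1, 3, 5, 6, 7, 8}
Union of parts: {1, 2, 3, 4, 5, 6, 7, 8}
U = {1, 2, 3, 4, 5, 6, 7, 8}
All non-empty? True
Pairwise disjoint? False
Covers U? True

No, not a valid partition


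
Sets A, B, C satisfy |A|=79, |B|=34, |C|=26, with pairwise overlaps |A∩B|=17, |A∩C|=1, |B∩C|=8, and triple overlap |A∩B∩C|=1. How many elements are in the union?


|A∪B∪C| = |A|+|B|+|C| - |A∩B|-|A∩C|-|B∩C| + |A∩B∩C|
= 79+34+26 - 17-1-8 + 1
= 139 - 26 + 1
= 114

|A ∪ B ∪ C| = 114
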